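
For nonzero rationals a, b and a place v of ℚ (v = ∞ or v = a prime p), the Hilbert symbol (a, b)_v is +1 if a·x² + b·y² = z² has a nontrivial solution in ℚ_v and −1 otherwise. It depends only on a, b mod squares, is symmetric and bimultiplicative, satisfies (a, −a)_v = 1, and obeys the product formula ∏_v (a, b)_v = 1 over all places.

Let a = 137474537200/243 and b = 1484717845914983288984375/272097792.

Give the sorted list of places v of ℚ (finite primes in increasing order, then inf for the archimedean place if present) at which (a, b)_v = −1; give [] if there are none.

Mod squares: a ≡ 21, b ≡ 910. Check v ∈ {∞, 2, 3, 5, 7, 11, 13}.
v=2: v_2(a)=4, v_2(b)=-9; units ≡ 5, 7 (mod 8); ε·ε+αω+βω = 0·1+4·0+-9·1 ≡ 1  ⇒  (a,b)_2 = -1.
v=7: a=7^5·(≡6), b=7^9·(≡4) mod 7; (6|7)=-1, (4|7)=+1; (−1)^{5·9·3}·(-1)^9·(+1)^5 = +1.
v=∞: 21 > 0 and 910 > 0  ⇒  (a,b)_∞ = +1.
v=5: a=5^2·(≡1), b=5^7·(≡2) mod 5; (1|5)=+1, (2|5)=-1; (−1)^{2·7·2}·(+1)^7·(-1)^2 = +1.
v=13: a=13^2·(≡7), b=13^3·(≡6) mod 13; (7|13)=-1, (6|13)=-1; (−1)^{2·3·6}·(-1)^3·(-1)^2 = -1.
v=11: a=11^2·(≡6), b=11^8·(≡6) mod 11; (6|11)=-1, (6|11)=-1; (−1)^{2·8·5}·(-1)^8·(-1)^2 = +1.
v=3: a=3^-5·(≡1), b=3^-12·(≡1) mod 3; (1|3)=+1, (1|3)=+1; (−1)^{-5·-12·1}·(+1)^-12·(+1)^-5 = +1.
|Ram(21, 910)| = 2, even; anisotropic at {2, 13}.

[2, 13]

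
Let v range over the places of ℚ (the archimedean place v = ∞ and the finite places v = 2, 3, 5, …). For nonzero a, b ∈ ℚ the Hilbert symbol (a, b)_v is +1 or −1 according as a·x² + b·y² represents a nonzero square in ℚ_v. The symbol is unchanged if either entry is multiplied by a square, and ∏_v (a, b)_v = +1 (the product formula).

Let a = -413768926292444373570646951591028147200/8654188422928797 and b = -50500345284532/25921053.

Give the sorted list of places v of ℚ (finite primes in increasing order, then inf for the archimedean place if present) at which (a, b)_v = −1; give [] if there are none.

[2, 13, 23, 29, 37, inf]

(a, b) ≡ (-19504069, -13795561) mod (ℚ^×)²; places V = {2, 3, 5, 7, 11, 13, 23, 29, 31, 37, 41, 43, ∞}.
(a,b)_29: α=4, u≡2; β=1, v≡5 (mod 29); (2|29)=-1, (5|29)=+1; sign (−1)^0·-1^1·+1^4 = -1.
(a,b)_13: α=3, u≡12; β=1, v≡6 (mod 13); (12|13)=+1, (6|13)=-1; sign (−1)^0·+1^1·-1^3 = -1.
(a,b)_23: α=9, u≡20; β=5, v≡17 (mod 23); (20|23)=-1, (17|23)=-1; sign (−1)^1·-1^5·-1^9 = -1.
(a,b)_5: α=2, u≡1; β=0, v≡1 (mod 5); (1|5)=+1, (1|5)=+1; sign (−1)^0·+1^0·+1^2 = +1.
(a,b)_43: α=3, u≡40; β=1, v≡8 (mod 43); (40|43)=+1, (8|43)=-1; sign (−1)^1·+1^1·-1^3 = +1.
(a,b)_37: α=-3, u≡32; β=-1, v≡16 (mod 37); (32|37)=-1, (16|37)=+1; sign (−1)^0·-1^-1·+1^-3 = -1.
(a,b)_7: α=-2, u≡3; β=0, v≡1 (mod 7); (3|7)=-1, (1|7)=+1; sign (−1)^0·-1^0·+1^-2 = +1.
(a,b)_∞: sgn(-19504069)=−, sgn(-13795561)=−, so -1.
(a,b)_41: α=1, u≡13; β=0, v≡16 (mod 41); (13|41)=-1, (16|41)=+1; sign (−1)^0·-1^0·+1^1 = +1.
(a,b)_2: α=10, β=2; u≡3, v≡7 (mod 8); ε(u)ε(v)=1·1, αω(v)=10·0, βω(u)=2·1; sum ≡ 1  ⇒  -1.
(a,b)_3: α=-20, u≡2; β=-6, v≡2 (mod 3); (2|3)=-1, (2|3)=-1; sign (−1)^0·-1^-6·-1^-20 = +1.
(a,b)_31: α=0, u≡26; β=-2, v≡8 (mod 31); (26|31)=-1, (8|31)=+1; sign (−1)^0·-1^-2·+1^0 = +1.
(a,b)_11: α=6, u≡4; β=2, v≡3 (mod 11); (4|11)=+1, (3|11)=+1; sign (−1)^0·+1^2·+1^6 = +1.
Ram(-19504069, -13795561) = {2, 13, 23, 29, 37, ∞}; no ℚ_2-point on the conic.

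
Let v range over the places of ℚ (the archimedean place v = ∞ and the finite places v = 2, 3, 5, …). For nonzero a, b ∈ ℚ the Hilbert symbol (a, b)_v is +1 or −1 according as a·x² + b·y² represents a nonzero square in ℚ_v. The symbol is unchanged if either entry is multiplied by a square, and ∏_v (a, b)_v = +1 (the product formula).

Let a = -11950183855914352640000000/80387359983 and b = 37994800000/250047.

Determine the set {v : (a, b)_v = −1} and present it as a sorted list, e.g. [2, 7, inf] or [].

Mod squares: a ≡ -141470, b ≡ 3010. Check v ∈ {∞, 2, 3, 5, 7, 43, 47}.
v=43: a=43^3·(≡23), b=43^1·(≡26) mod 43; (23|43)=+1, (26|43)=-1; (−1)^{3·1·21}·(+1)^1·(-1)^3 = +1.
v=7: a=7^-5·(≡5), b=7^-3·(≡3) mod 7; (5|7)=-1, (3|7)=-1; (−1)^{-5·-3·3}·(-1)^-3·(-1)^-5 = -1.
v=3: a=3^-14·(≡1), b=3^-6·(≡1) mod 3; (1|3)=+1, (1|3)=+1; (−1)^{-14·-6·1}·(+1)^-6·(+1)^-14 = +1.
v=2: v_2(a)=23, v_2(b)=7; units ≡ 1, 1 (mod 8); ε·ε+αω+βω = 0·0+23·0+7·0 ≡ 0  ⇒  (a,b)_2 = +1.
v=47: a=47^5·(≡44), b=47^2·(≡3) mod 47; (44|47)=-1, (3|47)=+1; (−1)^{5·2·23}·(-1)^2·(+1)^5 = +1.
v=∞: -141470 < 0 and 3010 > 0  ⇒  (a,b)_∞ = +1.
v=5: a=5^7·(≡1), b=5^5·(≡3) mod 5; (1|5)=+1, (3|5)=-1; (−1)^{7·5·2}·(+1)^5·(-1)^7 = -1.
(-141470, 3010 / ℚ) ramifies at {5, 7}: a division algebra.

[5, 7]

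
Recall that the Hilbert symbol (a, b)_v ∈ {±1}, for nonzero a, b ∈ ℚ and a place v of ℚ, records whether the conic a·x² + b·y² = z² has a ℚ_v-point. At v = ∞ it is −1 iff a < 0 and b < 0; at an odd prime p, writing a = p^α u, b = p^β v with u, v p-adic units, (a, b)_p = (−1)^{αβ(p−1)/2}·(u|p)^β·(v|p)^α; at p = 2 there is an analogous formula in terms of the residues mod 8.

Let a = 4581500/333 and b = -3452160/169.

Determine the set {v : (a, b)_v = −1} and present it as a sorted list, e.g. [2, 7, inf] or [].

[2, 3, 5, 29, 31, 37]

Mod squares: a ≡ 34595, b ≡ -13485. Check v ∈ {∞, 2, 3, 5, 7, 11, 13, 17, 29, 31, 37}.
v=7: a=7^2·(≡2), b=7^0·(≡2) mod 7; (2|7)=+1, (2|7)=+1; (−1)^{2·0·3}·(+1)^0·(+1)^2 = +1.
v=2: v_2(a)=2, v_2(b)=8; units ≡ 3, 3 (mod 8); ε·ε+αω+βω = 1·1+2·1+8·1 ≡ 1  ⇒  (a,b)_2 = -1.
v=29: a=29^0·(≡14), b=29^1·(≡28) mod 29; (14|29)=-1, (28|29)=+1; (−1)^{0·1·14}·(-1)^1·(+1)^0 = -1.
v=∞: 34595 > 0 and -13485 < 0  ⇒  (a,b)_∞ = +1.
v=13: a=13^0·(≡5), b=13^-2·(≡3) mod 13; (5|13)=-1, (3|13)=+1; (−1)^{0·-2·6}·(-1)^-2·(+1)^0 = +1.
v=37: a=37^-1·(≡26), b=37^0·(≡13) mod 37; (26|37)=+1, (13|37)=-1; (−1)^{-1·0·18}·(+1)^0·(-1)^-1 = -1.
v=5: a=5^3·(≡4), b=5^1·(≡2) mod 5; (4|5)=+1, (2|5)=-1; (−1)^{3·1·2}·(+1)^1·(-1)^3 = -1.
v=11: a=11^1·(≡6), b=11^0·(≡9) mod 11; (6|11)=-1, (9|11)=+1; (−1)^{1·0·5}·(-1)^0·(+1)^1 = +1.
v=31: a=31^0·(≡22), b=31^1·(≡26) mod 31; (22|31)=-1, (26|31)=-1; (−1)^{0·1·15}·(-1)^1·(-1)^0 = -1.
v=3: a=3^-2·(≡2), b=3^1·(≡2) mod 3; (2|3)=-1, (2|3)=-1; (−1)^{-2·1·1}·(-1)^1·(-1)^-2 = -1.
v=17: a=17^1·(≡5), b=17^0·(≡4) mod 17; (5|17)=-1, (4|17)=+1; (−1)^{1·0·8}·(-1)^0·(+1)^1 = +1.
|Ram(34595, -13485)| = 6, even; anisotropic at {2, 3, 5, 29, 31, 37}.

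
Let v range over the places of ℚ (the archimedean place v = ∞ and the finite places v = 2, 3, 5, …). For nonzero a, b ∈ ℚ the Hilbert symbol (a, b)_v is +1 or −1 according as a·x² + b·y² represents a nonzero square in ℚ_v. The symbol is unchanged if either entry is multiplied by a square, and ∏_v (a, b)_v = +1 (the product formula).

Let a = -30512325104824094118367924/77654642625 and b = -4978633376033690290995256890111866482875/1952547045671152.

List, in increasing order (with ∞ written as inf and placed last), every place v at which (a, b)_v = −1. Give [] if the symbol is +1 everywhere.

(a, b) ≡ (-4849845, -189805) mod (ℚ^×)²; places V = {2, 3, 5, 7, 11, 13, 17, 19, 23, 29, 37, 47, 53, ∞}.
(a,b)_13: α=1, u≡9; β=2, v≡8 (mod 13); (9|13)=+1, (8|13)=-1; sign (−1)^0·+1^2·-1^1 = -1.
(a,b)_3: α=-3, u≡1; β=8, v≡2 (mod 3); (1|3)=+1, (2|3)=-1; sign (−1)^0·+1^8·-1^-3 = -1.
(a,b)_2: α=2, β=-4; u≡3, v≡3 (mod 8); ε(u)ε(v)=1·1, αω(v)=2·1, βω(u)=-4·1; sum ≡ 1  ⇒  -1.
(a,b)_17: α=1, u≡15; β=3, v≡2 (mod 17); (15|17)=+1, (2|17)=+1; sign (−1)^0·+1^3·+1^1 = +1.
(a,b)_19: α=7, u≡8; β=12, v≡4 (mod 19); (8|19)=-1, (4|19)=+1; sign (−1)^0·-1^12·+1^7 = +1.
(a,b)_23: α=2, u≡16; β=0, v≡14 (mod 23); (16|23)=+1, (14|23)=-1; sign (−1)^0·+1^0·-1^2 = +1.
(a,b)_37: α=-2, u≡21; β=-2, v≡20 (mod 37); (21|37)=+1, (20|37)=-1; sign (−1)^0·+1^-2·-1^-2 = +1.
(a,b)_47: α=0, u≡13; β=-2, v≡12 (mod 47); (13|47)=-1, (12|47)=+1; sign (−1)^0·-1^-2·+1^0 = +1.
(a,b)_29: α=2, u≡7; β=5, v≡16 (mod 29); (7|29)=+1, (16|29)=+1; sign (−1)^0·+1^5·+1^2 = +1.
(a,b)_53: α=4, u≡12; β=0, v≡51 (mod 53); (12|53)=-1, (51|53)=-1; sign (−1)^0·-1^0·-1^4 = +1.
(a,b)_11: α=1, u≡2; β=5, v≡5 (mod 11); (2|11)=-1, (5|11)=+1; sign (−1)^1·-1^5·+1^1 = +1.
(a,b)_7: α=-5, u≡1; β=-9, v≡6 (mod 7); (1|7)=+1, (6|7)=-1; sign (−1)^1·+1^-9·-1^-5 = +1.
(a,b)_5: α=-3, u≡1; β=3, v≡1 (mod 5); (1|5)=+1, (1|5)=+1; sign (−1)^0·+1^3·+1^-3 = +1.
(a,b)_∞: sgn(-4849845)=−, sgn(-189805)=−, so -1.
Ram(-4849845, -189805) = {2, 3, 13, ∞}; no ℚ_2-point on the conic.

[2, 3, 13, inf]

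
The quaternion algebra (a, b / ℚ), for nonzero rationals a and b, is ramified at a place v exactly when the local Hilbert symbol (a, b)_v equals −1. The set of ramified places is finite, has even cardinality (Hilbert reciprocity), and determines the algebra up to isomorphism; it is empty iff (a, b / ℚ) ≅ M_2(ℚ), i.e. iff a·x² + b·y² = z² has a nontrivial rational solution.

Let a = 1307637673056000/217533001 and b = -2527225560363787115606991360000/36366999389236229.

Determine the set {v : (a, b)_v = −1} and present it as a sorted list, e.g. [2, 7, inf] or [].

[2, 11, 13, 29]

(a, b) ≡ (3135, -12441) mod (ℚ^×)²; places V = {2, 3, 5, 7, 11, 13, 19, 23, 29, 43, ∞}.
(a,b)_11: α=1, u≡6; β=3, v≡7 (mod 11); (6|11)=-1, (7|11)=-1; sign (−1)^1·-1^3·-1^1 = -1.
(a,b)_2: α=8, β=12; u≡7, v≡7 (mod 8); ε(u)ε(v)=1·1, αω(v)=8·0, βω(u)=12·0; sum ≡ 1  ⇒  -1.
(a,b)_5: α=3, u≡3; β=4, v≡1 (mod 5); (3|5)=-1, (1|5)=+1; sign (−1)^0·-1^4·+1^3 = +1.
(a,b)_43: α=-2, u≡34; β=-2, v≡27 (mod 43); (34|43)=-1, (27|43)=-1; sign (−1)^0·-1^-2·-1^-2 = +1.
(a,b)_23: α=2, u≡19; β=2, v≡9 (mod 23); (19|23)=-1, (9|23)=+1; sign (−1)^0·-1^2·+1^2 = +1.
(a,b)_13: α=2, u≡2; β=5, v≡8 (mod 13); (2|13)=-1, (8|13)=-1; sign (−1)^0·-1^5·-1^2 = -1.
(a,b)_3: α=7, u≡1; β=21, v≡2 (mod 3); (1|3)=+1, (2|3)=-1; sign (−1)^1·+1^21·-1^7 = +1.
(a,b)_19: α=1, u≡12; β=2, v≡4 (mod 19); (12|19)=-1, (4|19)=+1; sign (−1)^0·-1^2·+1^1 = +1.
(a,b)_29: α=0, u≡19; β=-1, v≡20 (mod 29); (19|29)=-1, (20|29)=+1; sign (−1)^0·-1^-1·+1^0 = -1.
(a,b)_7: α=-6, u≡6; β=-14, v≡3 (mod 7); (6|7)=-1, (3|7)=-1; sign (−1)^0·-1^-14·-1^-6 = +1.
(a,b)_∞: sgn(3135)=+, sgn(-12441)=−, so +1.
(3135, -12441 / ℚ) ramifies at {2, 11, 13, 29}: a division algebra.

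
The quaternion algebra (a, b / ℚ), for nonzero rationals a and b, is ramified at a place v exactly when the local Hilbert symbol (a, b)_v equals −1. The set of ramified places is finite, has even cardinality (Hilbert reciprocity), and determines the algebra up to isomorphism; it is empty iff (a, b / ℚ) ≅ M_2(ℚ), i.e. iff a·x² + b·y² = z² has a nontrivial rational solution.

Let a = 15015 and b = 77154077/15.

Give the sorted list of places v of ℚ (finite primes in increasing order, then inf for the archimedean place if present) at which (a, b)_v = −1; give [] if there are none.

(a, b) ≡ (15015, 1155) mod (ℚ^×)²; places V = {2, 3, 5, 7, 11, 13, ∞}.
(a,b)_3: α=1, u≡1; β=-1, v≡1 (mod 3); (1|3)=+1, (1|3)=+1; sign (−1)^1·+1^-1·+1^1 = -1.
(a,b)_2: α=0, β=0; u≡7, v≡3 (mod 8); ε(u)ε(v)=1·1, αω(v)=0·1, βω(u)=0·0; sum ≡ 1  ⇒  -1.
(a,b)_∞: sgn(15015)=+, sgn(1155)=+, so +1.
(a,b)_11: α=1, u≡1; β=3, v≡2 (mod 11); (1|11)=+1, (2|11)=-1; sign (−1)^1·+1^3·-1^1 = +1.
(a,b)_5: α=1, u≡3; β=-1, v≡4 (mod 5); (3|5)=-1, (4|5)=+1; sign (−1)^0·-1^-1·+1^1 = -1.
(a,b)_7: α=1, u≡3; β=3, v≡1 (mod 7); (3|7)=-1, (1|7)=+1; sign (−1)^1·-1^3·+1^1 = +1.
(a,b)_13: α=1, u≡11; β=2, v≡6 (mod 13); (11|13)=-1, (6|13)=-1; sign (−1)^0·-1^2·-1^1 = -1.
(15015, 1155 / ℚ) ramifies at {2, 3, 5, 13}: a division algebra.

[2, 3, 5, 13]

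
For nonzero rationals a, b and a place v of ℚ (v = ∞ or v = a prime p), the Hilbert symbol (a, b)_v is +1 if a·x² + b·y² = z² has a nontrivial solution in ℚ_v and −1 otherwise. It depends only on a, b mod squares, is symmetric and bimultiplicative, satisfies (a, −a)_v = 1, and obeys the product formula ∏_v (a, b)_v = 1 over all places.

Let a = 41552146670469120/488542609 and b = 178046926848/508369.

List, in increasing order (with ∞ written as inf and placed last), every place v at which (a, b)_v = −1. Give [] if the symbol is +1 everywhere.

Mod squares: a ≡ 555, b ≡ 2. Check v ∈ {∞, 2, 3, 5, 7, 23, 29, 31, 37}.
v=37: a=37^3·(≡6), b=37^2·(≡6) mod 37; (6|37)=-1, (6|37)=-1; (−1)^{3·2·18}·(-1)^2·(-1)^3 = -1.
v=∞: 555 > 0 and 2 > 0  ⇒  (a,b)_∞ = +1.
v=31: a=31^-4·(≡16), b=31^-2·(≡18) mod 31; (16|31)=+1, (18|31)=+1; (−1)^{-4·-2·15}·(+1)^-2·(+1)^-4 = +1.
v=3: a=3^5·(≡2), b=3^4·(≡2) mod 3; (2|3)=-1, (2|3)=-1; (−1)^{5·4·1}·(-1)^4·(-1)^5 = -1.
v=23: a=23^-2·(≡2), b=23^-2·(≡16) mod 23; (2|23)=+1, (16|23)=+1; (−1)^{-2·-2·11}·(+1)^-2·(+1)^-2 = +1.
v=2: v_2(a)=14, v_2(b)=15; units ≡ 3, 1 (mod 8); ε·ε+αω+βω = 1·0+14·0+15·1 ≡ 1  ⇒  (a,b)_2 = -1.
v=5: a=5^1·(≡1), b=5^0·(≡2) mod 5; (1|5)=+1, (2|5)=-1; (−1)^{1·0·2}·(+1)^0·(-1)^1 = -1.
v=29: a=29^2·(≡5), b=29^0·(≡10) mod 29; (5|29)=+1, (10|29)=-1; (−1)^{2·0·14}·(+1)^0·(-1)^2 = +1.
v=7: a=7^2·(≡1), b=7^2·(≡2) mod 7; (1|7)=+1, (2|7)=+1; (−1)^{2·2·3}·(+1)^2·(+1)^2 = +1.
|Ram(555, 2)| = 4, even; anisotropic at {2, 3, 5, 37}.

[2, 3, 5, 37]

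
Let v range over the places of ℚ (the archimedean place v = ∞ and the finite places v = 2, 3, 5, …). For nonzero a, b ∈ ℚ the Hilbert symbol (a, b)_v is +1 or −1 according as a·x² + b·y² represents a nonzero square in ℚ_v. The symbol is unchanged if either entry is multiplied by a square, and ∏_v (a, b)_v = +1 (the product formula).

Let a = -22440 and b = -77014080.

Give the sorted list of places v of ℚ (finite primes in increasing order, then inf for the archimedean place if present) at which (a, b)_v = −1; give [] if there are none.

[2, 3, 5, 11, 13, inf]

Mod squares: a ≡ -5610, b ≡ -1105. Check v ∈ {∞, 2, 3, 5, 11, 13, 17}.
v=17: a=17^1·(≡6), b=17^1·(≡5) mod 17; (6|17)=-1, (5|17)=-1; (−1)^{1·1·8}·(-1)^1·(-1)^1 = +1.
v=11: a=11^1·(≡6), b=11^2·(≡2) mod 11; (6|11)=-1, (2|11)=-1; (−1)^{1·2·5}·(-1)^2·(-1)^1 = -1.
v=∞: -5610 < 0 and -1105 < 0  ⇒  (a,b)_∞ = -1.
v=13: a=13^0·(≡11), b=13^1·(≡5) mod 13; (11|13)=-1, (5|13)=-1; (−1)^{0·1·6}·(-1)^1·(-1)^0 = -1.
v=3: a=3^1·(≡2), b=3^2·(≡2) mod 3; (2|3)=-1, (2|3)=-1; (−1)^{1·2·1}·(-1)^2·(-1)^1 = -1.
v=5: a=5^1·(≡2), b=5^1·(≡4) mod 5; (2|5)=-1, (4|5)=+1; (−1)^{1·1·2}·(-1)^1·(+1)^1 = -1.
v=2: v_2(a)=3, v_2(b)=6; units ≡ 3, 7 (mod 8); ε·ε+αω+βω = 1·1+3·0+6·1 ≡ 1  ⇒  (a,b)_2 = -1.
(-5610, -1105 / ℚ) ramifies at {2, 3, 5, 11, 13, ∞}: a division algebra.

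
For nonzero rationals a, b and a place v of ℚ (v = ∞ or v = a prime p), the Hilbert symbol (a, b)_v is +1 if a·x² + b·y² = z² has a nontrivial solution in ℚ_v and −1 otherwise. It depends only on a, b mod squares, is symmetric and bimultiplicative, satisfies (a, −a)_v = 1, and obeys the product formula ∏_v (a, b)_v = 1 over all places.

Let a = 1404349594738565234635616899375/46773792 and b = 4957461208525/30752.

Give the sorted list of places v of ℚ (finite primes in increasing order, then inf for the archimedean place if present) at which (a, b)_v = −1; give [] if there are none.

[2, 29]

(a, b) ≡ (177422, 9338) mod (ℚ^×)²; places V = {2, 3, 5, 7, 13, 19, 23, 29, 31, 41, 47, ∞}.
(a,b)_29: α=3, u≡24; β=1, v≡26 (mod 29); (24|29)=+1, (26|29)=-1; sign (−1)^0·+1^1·-1^3 = -1.
(a,b)_5: α=4, u≡2; β=2, v≡3 (mod 5); (2|5)=-1, (3|5)=-1; sign (−1)^0·-1^2·-1^4 = +1.
(a,b)_7: α=7, u≡5; β=7, v≡4 (mod 7); (5|7)=-1, (4|7)=+1; sign (−1)^1·-1^7·+1^7 = +1.
(a,b)_3: α=-2, u≡2; β=0, v≡2 (mod 3); (2|3)=-1, (2|3)=-1; sign (−1)^0·-1^0·-1^-2 = +1.
(a,b)_47: α=2, u≡39; β=0, v≡36 (mod 47); (39|47)=-1, (36|47)=+1; sign (−1)^0·-1^0·+1^2 = +1.
(a,b)_41: α=2, u≡34; β=0, v≡37 (mod 41); (34|41)=-1, (37|41)=+1; sign (−1)^0·-1^0·+1^2 = +1.
(a,b)_13: α=-2, u≡2; β=0, v≡1 (mod 13); (2|13)=-1, (1|13)=+1; sign (−1)^0·-1^0·+1^-2 = +1.
(a,b)_23: α=3, u≡9; β=1, v≡17 (mod 23); (9|23)=+1, (17|23)=-1; sign (−1)^1·+1^1·-1^3 = +1.
(a,b)_19: α=5, u≡9; β=2, v≡16 (mod 19); (9|19)=+1, (16|19)=+1; sign (−1)^0·+1^2·+1^5 = +1.
(a,b)_31: α=-2, u≡1; β=-2, v≡25 (mod 31); (1|31)=+1, (25|31)=+1; sign (−1)^0·+1^-2·+1^-2 = +1.
(a,b)_2: α=-5, β=-5; u≡7, v≡5 (mod 8); ε(u)ε(v)=1·0, αω(v)=-5·1, βω(u)=-5·0; sum ≡ 1  ⇒  -1.
(a,b)_∞: sgn(177422)=+, sgn(9338)=+, so +1.
(177422, 9338 / ℚ) ramifies at {2, 29}: a division algebra.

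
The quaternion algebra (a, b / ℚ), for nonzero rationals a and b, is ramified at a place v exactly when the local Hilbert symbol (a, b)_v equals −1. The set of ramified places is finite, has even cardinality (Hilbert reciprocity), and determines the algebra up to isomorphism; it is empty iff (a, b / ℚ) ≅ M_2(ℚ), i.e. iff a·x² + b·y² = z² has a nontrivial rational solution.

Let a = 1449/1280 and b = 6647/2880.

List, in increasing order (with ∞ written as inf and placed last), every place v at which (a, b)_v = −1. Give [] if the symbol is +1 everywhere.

Mod squares: a ≡ 805, b ≡ 115. Check v ∈ {∞, 2, 3, 5, 7, 17, 23}.
v=∞: 805 > 0 and 115 > 0  ⇒  (a,b)_∞ = +1.
v=2: v_2(a)=-8, v_2(b)=-6; units ≡ 5, 3 (mod 8); ε·ε+αω+βω = 0·1+-8·1+-6·1 ≡ 0  ⇒  (a,b)_2 = +1.
v=23: a=23^1·(≡18), b=23^1·(≡21) mod 23; (18|23)=+1, (21|23)=-1; (−1)^{1·1·11}·(+1)^1·(-1)^1 = +1.
v=17: a=17^0·(≡11), b=17^2·(≡13) mod 17; (11|17)=-1, (13|17)=+1; (−1)^{0·2·8}·(-1)^2·(+1)^0 = +1.
v=3: a=3^2·(≡1), b=3^-2·(≡1) mod 3; (1|3)=+1, (1|3)=+1; (−1)^{2·-2·1}·(+1)^-2·(+1)^2 = +1.
v=5: a=5^-1·(≡4), b=5^-1·(≡2) mod 5; (4|5)=+1, (2|5)=-1; (−1)^{-1·-1·2}·(+1)^-1·(-1)^-1 = -1.
v=7: a=7^1·(≡3), b=7^0·(≡6) mod 7; (3|7)=-1, (6|7)=-1; (−1)^{1·0·3}·(-1)^0·(-1)^1 = -1.
(805, 115 / ℚ) ramifies at {5, 7}: a division algebra.

[5, 7]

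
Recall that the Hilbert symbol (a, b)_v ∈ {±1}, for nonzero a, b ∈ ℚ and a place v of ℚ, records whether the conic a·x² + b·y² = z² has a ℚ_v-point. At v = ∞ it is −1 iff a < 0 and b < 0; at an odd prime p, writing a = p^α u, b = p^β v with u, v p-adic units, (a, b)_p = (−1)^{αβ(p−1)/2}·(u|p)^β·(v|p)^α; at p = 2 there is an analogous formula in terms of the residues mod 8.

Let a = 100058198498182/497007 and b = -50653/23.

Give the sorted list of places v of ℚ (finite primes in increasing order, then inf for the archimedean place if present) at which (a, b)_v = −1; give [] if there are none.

(a, b) ≡ (896954, -851) mod (ℚ^×)²; places V = {2, 3, 7, 17, 23, 31, 37, ∞}.
(a,b)_2: α=1, β=0; u≡5, v≡5 (mod 8); ε(u)ε(v)=0·0, αω(v)=1·1, βω(u)=0·1; sum ≡ 1  ⇒  -1.
(a,b)_23: α=-1, u≡9; β=-1, v≡16 (mod 23); (9|23)=+1, (16|23)=+1; sign (−1)^1·+1^-1·+1^-1 = -1.
(a,b)_37: α=7, u≡4; β=3, v≡8 (mod 37); (4|37)=+1, (8|37)=-1; sign (−1)^0·+1^3·-1^7 = -1.
(a,b)_7: α=-4, u≡2; β=0, v≡3 (mod 7); (2|7)=+1, (3|7)=-1; sign (−1)^0·+1^0·-1^-4 = +1.
(a,b)_31: α=1, u≡26; β=0, v≡27 (mod 31); (26|31)=-1, (27|31)=-1; sign (−1)^0·-1^0·-1^1 = -1.
(a,b)_∞: sgn(896954)=+, sgn(-851)=−, so +1.
(a,b)_3: α=-2, u≡2; β=0, v≡1 (mod 3); (2|3)=-1, (1|3)=+1; sign (−1)^0·-1^0·+1^-2 = +1.
(a,b)_17: α=1, u≡3; β=0, v≡4 (mod 17); (3|17)=-1, (4|17)=+1; sign (−1)^0·-1^0·+1^1 = +1.
|Ram(896954, -851)| = 4, even; anisotropic at {2, 23, 31, 37}.

[2, 23, 31, 37]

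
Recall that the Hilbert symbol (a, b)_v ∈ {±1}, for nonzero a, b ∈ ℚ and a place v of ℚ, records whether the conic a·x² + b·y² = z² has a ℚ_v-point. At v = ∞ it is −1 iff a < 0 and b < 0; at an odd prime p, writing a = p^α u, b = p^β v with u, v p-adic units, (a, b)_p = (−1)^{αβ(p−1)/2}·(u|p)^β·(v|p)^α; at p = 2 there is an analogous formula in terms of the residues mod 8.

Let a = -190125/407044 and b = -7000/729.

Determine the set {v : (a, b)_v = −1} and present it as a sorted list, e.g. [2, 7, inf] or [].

[2, inf]

Mod squares: a ≡ -5, b ≡ -70. Check v ∈ {∞, 2, 3, 5, 7, 11, 13, 29}.
v=2: v_2(a)=-2, v_2(b)=3; units ≡ 3, 5 (mod 8); ε·ε+αω+βω = 1·0+-2·1+3·1 ≡ 1  ⇒  (a,b)_2 = -1.
v=∞: -5 < 0 and -70 < 0  ⇒  (a,b)_∞ = -1.
v=29: a=29^-2·(≡13), b=29^0·(≡19) mod 29; (13|29)=+1, (19|29)=-1; (−1)^{-2·0·14}·(+1)^0·(-1)^-2 = +1.
v=11: a=11^-2·(≡6), b=11^0·(≡6) mod 11; (6|11)=-1, (6|11)=-1; (−1)^{-2·0·5}·(-1)^0·(-1)^-2 = +1.
v=7: a=7^0·(≡2), b=7^1·(≡1) mod 7; (2|7)=+1, (1|7)=+1; (−1)^{0·1·3}·(+1)^1·(+1)^0 = +1.
v=5: a=5^3·(≡1), b=5^3·(≡1) mod 5; (1|5)=+1, (1|5)=+1; (−1)^{3·3·2}·(+1)^3·(+1)^3 = +1.
v=3: a=3^2·(≡1), b=3^-6·(≡2) mod 3; (1|3)=+1, (2|3)=-1; (−1)^{2·-6·1}·(+1)^-6·(-1)^2 = +1.
v=13: a=13^2·(≡6), b=13^0·(≡7) mod 13; (6|13)=-1, (7|13)=-1; (−1)^{2·0·6}·(-1)^0·(-1)^2 = +1.
(-5, -70 / ℚ) ramifies at {2, ∞}: a division algebra.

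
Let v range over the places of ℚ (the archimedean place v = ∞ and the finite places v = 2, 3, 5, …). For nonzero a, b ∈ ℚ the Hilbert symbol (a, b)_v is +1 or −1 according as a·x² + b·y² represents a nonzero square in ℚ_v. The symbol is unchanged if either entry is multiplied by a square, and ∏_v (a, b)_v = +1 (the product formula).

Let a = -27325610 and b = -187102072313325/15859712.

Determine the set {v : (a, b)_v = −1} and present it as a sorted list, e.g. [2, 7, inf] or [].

(a, b) ≡ (-161690, -420394) mod (ℚ^×)²; places V = {2, 3, 5, 11, 13, 17, 19, 23, 37, ∞}.
(a,b)_2: α=1, β=-17; u≡3, v≡3 (mod 8); ε(u)ε(v)=1·1, αω(v)=1·1, βω(u)=-17·1; sum ≡ 1  ⇒  -1.
(a,b)_17: α=0, u≡3; β=2, v≡15 (mod 17); (3|17)=-1, (15|17)=+1; sign (−1)^0·-1^2·+1^0 = +1.
(a,b)_13: α=2, u≡4; β=3, v≡11 (mod 13); (4|13)=+1, (11|13)=-1; sign (−1)^0·+1^3·-1^2 = +1.
(a,b)_19: α=1, u≡15; β=1, v≡5 (mod 19); (15|19)=-1, (5|19)=+1; sign (−1)^1·-1^1·+1^1 = +1.
(a,b)_∞: sgn(-161690)=−, sgn(-420394)=−, so -1.
(a,b)_3: α=0, u≡1; β=6, v≡2 (mod 3); (1|3)=+1, (2|3)=-1; sign (−1)^0·+1^6·-1^0 = +1.
(a,b)_5: α=1, u≡3; β=2, v≡1 (mod 5); (3|5)=-1, (1|5)=+1; sign (−1)^0·-1^2·+1^1 = +1.
(a,b)_37: α=1, u≡27; β=1, v≡10 (mod 37); (27|37)=+1, (10|37)=+1; sign (−1)^0·+1^1·+1^1 = +1.
(a,b)_11: α=0, u≡7; β=-2, v≡1 (mod 11); (7|11)=-1, (1|11)=+1; sign (−1)^0·-1^-2·+1^0 = +1.
(a,b)_23: α=1, u≡18; β=1, v≡15 (mod 23); (18|23)=+1, (15|23)=-1; sign (−1)^1·+1^1·-1^1 = +1.
|Ram(-161690, -420394)| = 2, even; anisotropic at {2, ∞}.

[2, inf]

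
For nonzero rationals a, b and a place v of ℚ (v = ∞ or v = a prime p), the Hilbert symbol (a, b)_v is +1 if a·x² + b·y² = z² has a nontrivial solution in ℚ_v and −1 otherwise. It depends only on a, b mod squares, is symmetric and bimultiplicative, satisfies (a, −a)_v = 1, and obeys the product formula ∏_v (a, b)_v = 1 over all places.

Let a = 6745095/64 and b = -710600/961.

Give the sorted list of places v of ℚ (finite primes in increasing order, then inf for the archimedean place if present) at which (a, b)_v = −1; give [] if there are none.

Mod squares: a ≡ 15295, b ≡ -7106. Check v ∈ {∞, 2, 3, 5, 7, 11, 17, 19, 23, 31}.
v=7: a=7^3·(≡2), b=7^0·(≡6) mod 7; (2|7)=+1, (6|7)=-1; (−1)^{3·0·3}·(+1)^0·(-1)^3 = -1.
v=11: a=11^0·(≡3), b=11^1·(≡9) mod 11; (3|11)=+1, (9|11)=+1; (−1)^{0·1·5}·(+1)^1·(+1)^0 = +1.
v=17: a=17^0·(≡3), b=17^1·(≡6) mod 17; (3|17)=-1, (6|17)=-1; (−1)^{0·1·8}·(-1)^1·(-1)^0 = -1.
v=2: v_2(a)=-6, v_2(b)=3; units ≡ 7, 7 (mod 8); ε·ε+αω+βω = 1·1+-6·0+3·0 ≡ 1  ⇒  (a,b)_2 = -1.
v=3: a=3^2·(≡1), b=3^0·(≡1) mod 3; (1|3)=+1, (1|3)=+1; (−1)^{2·0·1}·(+1)^0·(+1)^2 = +1.
v=5: a=5^1·(≡1), b=5^2·(≡1) mod 5; (1|5)=+1, (1|5)=+1; (−1)^{1·2·2}·(+1)^2·(+1)^1 = +1.
v=23: a=23^1·(≡20), b=23^0·(≡3) mod 23; (20|23)=-1, (3|23)=+1; (−1)^{1·0·11}·(-1)^0·(+1)^1 = +1.
v=31: a=31^0·(≡11), b=31^-2·(≡13) mod 31; (11|31)=-1, (13|31)=-1; (−1)^{0·-2·15}·(-1)^-2·(-1)^0 = +1.
v=19: a=19^1·(≡4), b=19^1·(≡1) mod 19; (4|19)=+1, (1|19)=+1; (−1)^{1·1·9}·(+1)^1·(+1)^1 = -1.
v=∞: 15295 > 0 and -7106 < 0  ⇒  (a,b)_∞ = +1.
(15295, -7106 / ℚ) ramifies at {2, 7, 17, 19}: a division algebra.

[2, 7, 17, 19]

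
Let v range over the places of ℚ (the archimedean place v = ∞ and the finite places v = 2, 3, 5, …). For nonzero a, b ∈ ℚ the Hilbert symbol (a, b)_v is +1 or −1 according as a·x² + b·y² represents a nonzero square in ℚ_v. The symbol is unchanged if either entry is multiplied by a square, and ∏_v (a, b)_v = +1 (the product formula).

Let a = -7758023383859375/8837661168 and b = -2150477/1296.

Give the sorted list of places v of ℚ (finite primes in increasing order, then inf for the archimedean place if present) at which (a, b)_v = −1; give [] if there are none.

[2, 7, 37, inf]

Mod squares: a ≡ -161, b ≡ -5957. Check v ∈ {∞, 2, 3, 5, 7, 11, 19, 23, 37, 47}.
v=2: v_2(a)=-4, v_2(b)=-4; units ≡ 7, 3 (mod 8); ε·ε+αω+βω = 1·1+-4·1+-4·0 ≡ 1  ⇒  (a,b)_2 = -1.
v=3: a=3^-6·(≡1), b=3^-4·(≡1) mod 3; (1|3)=+1, (1|3)=+1; (−1)^{-6·-4·1}·(+1)^-4·(+1)^-6 = +1.
v=11: a=11^2·(≡9), b=11^0·(≡5) mod 11; (9|11)=+1, (5|11)=+1; (−1)^{2·0·5}·(+1)^0·(+1)^2 = +1.
v=37: a=37^2·(≡22), b=37^1·(≡6) mod 37; (22|37)=-1, (6|37)=-1; (−1)^{2·1·18}·(-1)^1·(-1)^2 = -1.
v=7: a=7^-3·(≡3), b=7^1·(≡5) mod 7; (3|7)=-1, (5|7)=-1; (−1)^{-3·1·3}·(-1)^1·(-1)^-3 = -1.
v=19: a=19^4·(≡12), b=19^2·(≡7) mod 19; (12|19)=-1, (7|19)=+1; (−1)^{4·2·9}·(-1)^2·(+1)^4 = +1.
v=∞: -161 < 0 and -5957 < 0  ⇒  (a,b)_∞ = -1.
v=23: a=23^1·(≡12), b=23^1·(≡11) mod 23; (12|23)=+1, (11|23)=-1; (−1)^{1·1·11}·(+1)^1·(-1)^1 = +1.
v=5: a=5^6·(≡1), b=5^0·(≡3) mod 5; (1|5)=+1, (3|5)=-1; (−1)^{6·0·2}·(+1)^0·(-1)^6 = +1.
v=47: a=47^-2·(≡42), b=47^0·(≡9) mod 47; (42|47)=+1, (9|47)=+1; (−1)^{-2·0·23}·(+1)^0·(+1)^-2 = +1.
(-161, -5957 / ℚ) ramifies at {2, 7, 37, ∞}: a division algebra.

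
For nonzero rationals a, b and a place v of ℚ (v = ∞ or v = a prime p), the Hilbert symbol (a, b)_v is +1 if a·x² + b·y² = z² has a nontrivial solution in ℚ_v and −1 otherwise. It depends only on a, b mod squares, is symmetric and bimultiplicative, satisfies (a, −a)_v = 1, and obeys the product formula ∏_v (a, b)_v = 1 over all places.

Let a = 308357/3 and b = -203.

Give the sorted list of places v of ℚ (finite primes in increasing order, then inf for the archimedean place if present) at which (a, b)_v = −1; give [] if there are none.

[]

Mod squares: a ≡ 18879, b ≡ -203. Check v ∈ {∞, 2, 3, 7, 29, 31}.
v=31: a=31^1·(≡9), b=31^0·(≡14) mod 31; (9|31)=+1, (14|31)=+1; (−1)^{1·0·15}·(+1)^0·(+1)^1 = +1.
v=7: a=7^3·(≡1), b=7^1·(≡6) mod 7; (1|7)=+1, (6|7)=-1; (−1)^{3·1·3}·(+1)^1·(-1)^3 = +1.
v=2: v_2(a)=0, v_2(b)=0; units ≡ 7, 5 (mod 8); ε·ε+αω+βω = 1·0+0·1+0·0 ≡ 0  ⇒  (a,b)_2 = +1.
v=∞: 18879 > 0 and -203 < 0  ⇒  (a,b)_∞ = +1.
v=29: a=29^1·(≡16), b=29^1·(≡22) mod 29; (16|29)=+1, (22|29)=+1; (−1)^{1·1·14}·(+1)^1·(+1)^1 = +1.
v=3: a=3^-1·(≡2), b=3^0·(≡1) mod 3; (2|3)=-1, (1|3)=+1; (−1)^{-1·0·1}·(-1)^0·(+1)^-1 = +1.
Ram(a, b) = ∅: the form 18879·x² + -203·y² − z² is isotropic over every ℚ_v, so by Hasse–Minkowski it is isotropic over ℚ.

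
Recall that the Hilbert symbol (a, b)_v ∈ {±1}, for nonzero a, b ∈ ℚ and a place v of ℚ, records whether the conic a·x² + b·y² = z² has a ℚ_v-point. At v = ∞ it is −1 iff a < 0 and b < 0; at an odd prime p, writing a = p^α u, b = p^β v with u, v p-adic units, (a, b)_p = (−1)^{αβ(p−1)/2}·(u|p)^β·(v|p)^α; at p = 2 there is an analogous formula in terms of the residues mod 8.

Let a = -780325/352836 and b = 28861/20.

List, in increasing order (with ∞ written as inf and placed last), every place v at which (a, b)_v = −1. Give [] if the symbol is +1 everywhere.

Mod squares: a ≡ -13, b ≡ 2945. Check v ∈ {∞, 2, 3, 5, 7, 11, 13, 19, 31}.
v=3: a=3^-6·(≡2), b=3^0·(≡2) mod 3; (2|3)=-1, (2|3)=-1; (−1)^{-6·0·1}·(-1)^0·(-1)^-6 = +1.
v=31: a=31^0·(≡4), b=31^1·(≡14) mod 31; (4|31)=+1, (14|31)=+1; (−1)^{0·1·15}·(+1)^1·(+1)^0 = +1.
v=11: a=11^-2·(≡4), b=11^0·(≡7) mod 11; (4|11)=+1, (7|11)=-1; (−1)^{-2·0·5}·(+1)^0·(-1)^-2 = +1.
v=∞: -13 < 0 and 2945 > 0  ⇒  (a,b)_∞ = +1.
v=19: a=19^0·(≡4), b=19^1·(≡18) mod 19; (4|19)=+1, (18|19)=-1; (−1)^{0·1·9}·(+1)^1·(-1)^0 = +1.
v=7: a=7^4·(≡4), b=7^2·(≡6) mod 7; (4|7)=+1, (6|7)=-1; (−1)^{4·2·3}·(+1)^2·(-1)^4 = +1.
v=13: a=13^1·(≡3), b=13^0·(≡2) mod 13; (3|13)=+1, (2|13)=-1; (−1)^{1·0·6}·(+1)^0·(-1)^1 = -1.
v=2: v_2(a)=-2, v_2(b)=-2; units ≡ 3, 1 (mod 8); ε·ε+αω+βω = 1·0+-2·0+-2·1 ≡ 0  ⇒  (a,b)_2 = +1.
v=5: a=5^2·(≡2), b=5^-1·(≡4) mod 5; (2|5)=-1, (4|5)=+1; (−1)^{2·-1·2}·(-1)^-1·(+1)^2 = -1.
(-13, 2945 / ℚ) ramifies at {5, 13}: a division algebra.

[5, 13]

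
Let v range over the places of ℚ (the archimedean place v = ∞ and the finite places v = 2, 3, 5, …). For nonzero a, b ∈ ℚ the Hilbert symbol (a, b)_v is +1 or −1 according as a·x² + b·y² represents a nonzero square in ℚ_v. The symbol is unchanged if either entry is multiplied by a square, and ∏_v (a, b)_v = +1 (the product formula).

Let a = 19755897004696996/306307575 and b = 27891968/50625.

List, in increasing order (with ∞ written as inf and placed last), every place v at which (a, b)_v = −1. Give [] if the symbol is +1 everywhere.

[7, 13, 17, 29]

Mod squares: a ≡ 527527, b ≡ 377. Check v ∈ {∞, 2, 3, 5, 7, 11, 13, 17, 29, 31, 37}.
v=∞: 527527 > 0 and 377 > 0  ⇒  (a,b)_∞ = +1.
v=29: a=29^0·(≡19), b=29^1·(≡25) mod 29; (19|29)=-1, (25|29)=+1; (−1)^{0·1·14}·(-1)^1·(+1)^0 = -1.
v=13: a=13^1·(≡6), b=13^1·(≡1) mod 13; (6|13)=-1, (1|13)=+1; (−1)^{1·1·6}·(-1)^1·(+1)^1 = -1.
v=11: a=11^3·(≡8), b=11^0·(≡9) mod 11; (8|11)=-1, (9|11)=+1; (−1)^{3·0·5}·(-1)^0·(+1)^3 = +1.
v=3: a=3^-6·(≡1), b=3^-4·(≡2) mod 3; (1|3)=+1, (2|3)=-1; (−1)^{-6·-4·1}·(+1)^-4·(-1)^-6 = +1.
v=2: v_2(a)=2, v_2(b)=8; units ≡ 7, 1 (mod 8); ε·ε+αω+βω = 1·0+2·0+8·0 ≡ 0  ⇒  (a,b)_2 = +1.
v=5: a=5^-2·(≡2), b=5^-4·(≡3) mod 5; (2|5)=-1, (3|5)=-1; (−1)^{-2·-4·2}·(-1)^-4·(-1)^-2 = +1.
v=37: a=37^4·(≡5), b=37^0·(≡4) mod 37; (5|37)=-1, (4|37)=+1; (−1)^{4·0·18}·(-1)^0·(+1)^4 = +1.
v=7: a=7^-5·(≡6), b=7^0·(≡6) mod 7; (6|7)=-1, (6|7)=-1; (−1)^{-5·0·3}·(-1)^0·(-1)^-5 = -1.
v=17: a=17^3·(≡7), b=17^2·(≡14) mod 17; (7|17)=-1, (14|17)=-1; (−1)^{3·2·8}·(-1)^2·(-1)^3 = -1.
v=31: a=31^1·(≡27), b=31^0·(≡14) mod 31; (27|31)=-1, (14|31)=+1; (−1)^{1·0·15}·(-1)^0·(+1)^1 = +1.
(527527, 377 / ℚ) ramifies at {7, 13, 17, 29}: a division algebra.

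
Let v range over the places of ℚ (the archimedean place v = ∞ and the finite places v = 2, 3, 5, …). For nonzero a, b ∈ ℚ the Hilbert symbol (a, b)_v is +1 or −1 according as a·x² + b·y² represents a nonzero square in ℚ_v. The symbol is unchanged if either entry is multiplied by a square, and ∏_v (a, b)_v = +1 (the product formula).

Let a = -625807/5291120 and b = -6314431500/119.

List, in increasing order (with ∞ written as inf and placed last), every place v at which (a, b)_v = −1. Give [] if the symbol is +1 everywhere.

[2, 7, 19, inf]

Mod squares: a ≡ -665, b ≡ -13685. Check v ∈ {∞, 2, 3, 5, 7, 13, 17, 19, 23, 59}.
v=23: a=23^2·(≡8), b=23^1·(≡3) mod 23; (8|23)=+1, (3|23)=+1; (−1)^{2·1·11}·(+1)^1·(+1)^2 = +1.
v=59: a=59^-2·(≡8), b=59^0·(≡17) mod 59; (8|59)=-1, (17|59)=+1; (−1)^{-2·0·29}·(-1)^0·(+1)^-2 = +1.
v=∞: -665 < 0 and -13685 < 0  ⇒  (a,b)_∞ = -1.
v=13: a=13^2·(≡5), b=13^2·(≡4) mod 13; (5|13)=-1, (4|13)=+1; (−1)^{2·2·6}·(-1)^2·(+1)^2 = +1.
v=5: a=5^-1·(≡2), b=5^3·(≡2) mod 5; (2|5)=-1, (2|5)=-1; (−1)^{-1·3·2}·(-1)^3·(-1)^-1 = +1.
v=3: a=3^0·(≡1), b=3^2·(≡1) mod 3; (1|3)=+1, (1|3)=+1; (−1)^{0·2·1}·(+1)^2·(+1)^0 = +1.
v=19: a=19^-1·(≡14), b=19^2·(≡18) mod 19; (14|19)=-1, (18|19)=-1; (−1)^{-1·2·9}·(-1)^2·(-1)^-1 = -1.
v=7: a=7^1·(≡5), b=7^-1·(≡5) mod 7; (5|7)=-1, (5|7)=-1; (−1)^{1·-1·3}·(-1)^-1·(-1)^1 = -1.
v=17: a=17^0·(≡8), b=17^-1·(≡12) mod 17; (8|17)=+1, (12|17)=-1; (−1)^{0·-1·8}·(+1)^-1·(-1)^0 = +1.
v=2: v_2(a)=-4, v_2(b)=2; units ≡ 7, 3 (mod 8); ε·ε+αω+βω = 1·1+-4·1+2·0 ≡ 1  ⇒  (a,b)_2 = -1.
(-665, -13685 / ℚ) ramifies at {2, 7, 19, ∞}: a division algebra.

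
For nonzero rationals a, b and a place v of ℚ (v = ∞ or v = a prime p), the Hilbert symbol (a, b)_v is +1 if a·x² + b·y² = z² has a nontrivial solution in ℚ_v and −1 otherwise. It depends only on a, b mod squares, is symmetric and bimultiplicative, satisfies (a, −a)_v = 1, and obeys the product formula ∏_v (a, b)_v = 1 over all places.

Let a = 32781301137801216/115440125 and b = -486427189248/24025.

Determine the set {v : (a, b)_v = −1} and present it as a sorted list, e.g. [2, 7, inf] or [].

[3, 5, 11, 13]

Mod squares: a ≡ 30030, b ≡ -462. Check v ∈ {∞, 2, 3, 5, 7, 11, 13, 31}.
v=3: a=3^7·(≡2), b=3^3·(≡2) mod 3; (2|3)=-1, (2|3)=-1; (−1)^{7·3·1}·(-1)^3·(-1)^7 = -1.
v=31: a=31^-4·(≡21), b=31^-2·(≡6) mod 31; (21|31)=-1, (6|31)=-1; (−1)^{-4·-2·15}·(-1)^-2·(-1)^-4 = +1.
v=7: a=7^1·(≡6), b=7^1·(≡1) mod 7; (6|7)=-1, (1|7)=+1; (−1)^{1·1·3}·(-1)^1·(+1)^1 = +1.
v=13: a=13^5·(≡4), b=13^4·(≡2) mod 13; (4|13)=+1, (2|13)=-1; (−1)^{5·4·6}·(+1)^4·(-1)^5 = -1.
v=2: v_2(a)=19, v_2(b)=13; units ≡ 7, 1 (mod 8); ε·ε+αω+βω = 1·0+19·0+13·0 ≡ 0  ⇒  (a,b)_2 = +1.
v=∞: 30030 > 0 and -462 < 0  ⇒  (a,b)_∞ = +1.
v=5: a=5^-3·(≡1), b=5^-2·(≡2) mod 5; (1|5)=+1, (2|5)=-1; (−1)^{-3·-2·2}·(+1)^-2·(-1)^-3 = -1.
v=11: a=11^1·(≡2), b=11^1·(≡8) mod 11; (2|11)=-1, (8|11)=-1; (−1)^{1·1·5}·(-1)^1·(-1)^1 = -1.
|Ram(30030, -462)| = 4, even; anisotropic at {3, 5, 11, 13}.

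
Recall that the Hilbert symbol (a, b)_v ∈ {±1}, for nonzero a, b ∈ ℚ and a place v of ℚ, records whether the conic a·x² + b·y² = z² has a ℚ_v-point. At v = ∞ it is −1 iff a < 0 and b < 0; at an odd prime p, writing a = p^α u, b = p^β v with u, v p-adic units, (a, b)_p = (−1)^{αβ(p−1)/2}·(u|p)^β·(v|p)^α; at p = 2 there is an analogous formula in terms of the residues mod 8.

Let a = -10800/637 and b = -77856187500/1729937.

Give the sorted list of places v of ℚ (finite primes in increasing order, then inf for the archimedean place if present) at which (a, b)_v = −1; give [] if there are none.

Mod squares: a ≡ -39, b ≡ -1547. Check v ∈ {∞, 2, 3, 5, 7, 11, 13, 17, 29}.
v=5: a=5^2·(≡4), b=5^6·(≡2) mod 5; (4|5)=+1, (2|5)=-1; (−1)^{2·6·2}·(+1)^6·(-1)^2 = +1.
v=7: a=7^-2·(≡6), b=7^1·(≡5) mod 7; (6|7)=-1, (5|7)=-1; (−1)^{-2·1·3}·(-1)^1·(-1)^-2 = -1.
v=13: a=13^-1·(≡12), b=13^3·(≡6) mod 13; (12|13)=+1, (6|13)=-1; (−1)^{-1·3·6}·(+1)^3·(-1)^-1 = -1.
v=17: a=17^0·(≡10), b=17^-1·(≡5) mod 17; (10|17)=-1, (5|17)=-1; (−1)^{0·-1·8}·(-1)^-1·(-1)^0 = -1.
v=29: a=29^0·(≡12), b=29^-2·(≡10) mod 29; (12|29)=-1, (10|29)=-1; (−1)^{0·-2·14}·(-1)^-2·(-1)^0 = +1.
v=2: v_2(a)=4, v_2(b)=2; units ≡ 1, 5 (mod 8); ε·ε+αω+βω = 0·0+4·1+2·0 ≡ 0  ⇒  (a,b)_2 = +1.
v=∞: -39 < 0 and -1547 < 0  ⇒  (a,b)_∞ = -1.
v=11: a=11^0·(≡9), b=11^-2·(≡1) mod 11; (9|11)=+1, (1|11)=+1; (−1)^{0·-2·5}·(+1)^-2·(+1)^0 = +1.
v=3: a=3^3·(≡2), b=3^4·(≡1) mod 3; (2|3)=-1, (1|3)=+1; (−1)^{3·4·1}·(-1)^4·(+1)^3 = +1.
Ram(-39, -1547) = {7, 13, 17, ∞}; no ℚ_7-point on the conic.

[7, 13, 17, inf]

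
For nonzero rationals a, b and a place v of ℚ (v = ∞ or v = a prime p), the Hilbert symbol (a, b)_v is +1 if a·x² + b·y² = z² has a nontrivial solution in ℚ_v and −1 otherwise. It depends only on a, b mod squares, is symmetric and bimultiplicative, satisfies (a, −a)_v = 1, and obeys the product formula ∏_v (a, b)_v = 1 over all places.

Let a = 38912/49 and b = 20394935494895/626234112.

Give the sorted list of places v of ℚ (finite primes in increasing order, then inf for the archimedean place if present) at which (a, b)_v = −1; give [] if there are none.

Mod squares: a ≡ 38, b ≡ 183885. Check v ∈ {∞, 2, 3, 5, 7, 13, 17, 19, 23, 29, 37, 41, 43}.
v=∞: 38 > 0 and 183885 > 0  ⇒  (a,b)_∞ = +1.
v=19: a=19^1·(≡10), b=19^0·(≡10) mod 19; (10|19)=-1, (10|19)=-1; (−1)^{1·0·9}·(-1)^0·(-1)^1 = -1.
v=23: a=23^0·(≡14), b=23^1·(≡17) mod 23; (14|23)=-1, (17|23)=-1; (−1)^{0·1·11}·(-1)^1·(-1)^0 = -1.
v=7: a=7^-2·(≡6), b=7^-2·(≡1) mod 7; (6|7)=-1, (1|7)=+1; (−1)^{-2·-2·3}·(-1)^-2·(+1)^-2 = +1.
v=43: a=43^0·(≡21), b=43^-2·(≡38) mod 43; (21|43)=+1, (38|43)=+1; (−1)^{0·-2·21}·(+1)^-2·(+1)^0 = +1.
v=5: a=5^0·(≡3), b=5^1·(≡2) mod 5; (3|5)=-1, (2|5)=-1; (−1)^{0·1·2}·(-1)^1·(-1)^0 = -1.
v=2: v_2(a)=11, v_2(b)=-8; units ≡ 3, 5 (mod 8); ε·ε+αω+βω = 1·0+11·1+-8·1 ≡ 1  ⇒  (a,b)_2 = -1.
v=3: a=3^0·(≡2), b=3^-3·(≡2) mod 3; (2|3)=-1, (2|3)=-1; (−1)^{0·-3·1}·(-1)^-3·(-1)^0 = -1.
v=37: a=37^0·(≡36), b=37^2·(≡13) mod 37; (36|37)=+1, (13|37)=-1; (−1)^{0·2·18}·(+1)^2·(-1)^0 = +1.
v=29: a=29^0·(≡20), b=29^2·(≡28) mod 29; (20|29)=+1, (28|29)=+1; (−1)^{0·2·14}·(+1)^2·(+1)^0 = +1.
v=41: a=41^0·(≡26), b=41^1·(≡32) mod 41; (26|41)=-1, (32|41)=+1; (−1)^{0·1·20}·(-1)^1·(+1)^0 = -1.
v=13: a=13^0·(≡12), b=13^1·(≡1) mod 13; (12|13)=+1, (1|13)=+1; (−1)^{0·1·6}·(+1)^1·(+1)^0 = +1.
v=17: a=17^0·(≡9), b=17^2·(≡9) mod 17; (9|17)=+1, (9|17)=+1; (−1)^{0·2·8}·(+1)^2·(+1)^0 = +1.
Ram(38, 183885) = {2, 3, 5, 19, 23, 41}; no ℚ_2-point on the conic.

[2, 3, 5, 19, 23, 41]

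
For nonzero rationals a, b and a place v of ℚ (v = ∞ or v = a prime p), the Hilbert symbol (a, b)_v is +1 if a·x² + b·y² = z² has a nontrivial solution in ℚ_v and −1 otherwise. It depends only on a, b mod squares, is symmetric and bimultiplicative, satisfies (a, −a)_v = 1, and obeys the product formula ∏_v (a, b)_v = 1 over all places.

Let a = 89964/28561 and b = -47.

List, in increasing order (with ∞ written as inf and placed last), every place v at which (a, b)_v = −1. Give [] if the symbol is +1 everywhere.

(a, b) ≡ (51, -47) mod (ℚ^×)²; places V = {2, 3, 7, 13, 17, 47, ∞}.
(a,b)_7: α=2, u≡2; β=0, v≡2 (mod 7); (2|7)=+1, (2|7)=+1; sign (−1)^0·+1^0·+1^2 = +1.
(a,b)_13: α=-4, u≡4; β=0, v≡5 (mod 13); (4|13)=+1, (5|13)=-1; sign (−1)^0·+1^0·-1^-4 = +1.
(a,b)_17: α=1, u≡5; β=0, v≡4 (mod 17); (5|17)=-1, (4|17)=+1; sign (−1)^0·-1^0·+1^1 = +1.
(a,b)_47: α=0, u≡9; β=1, v≡46 (mod 47); (9|47)=+1, (46|47)=-1; sign (−1)^0·+1^1·-1^0 = +1.
(a,b)_3: α=3, u≡2; β=0, v≡1 (mod 3); (2|3)=-1, (1|3)=+1; sign (−1)^0·-1^0·+1^3 = +1.
(a,b)_2: α=2, β=0; u≡3, v≡1 (mod 8); ε(u)ε(v)=1·0, αω(v)=2·0, βω(u)=0·1; sum ≡ 0  ⇒  +1.
(a,b)_∞: sgn(51)=+, sgn(-47)=−, so +1.
Every local symbol is +1, so the conic 51·x² + -47·y² = z² has ℚ_v-points for all v and hence a ℚ-point; (a, b / ℚ) ≅ M_2(ℚ).

[]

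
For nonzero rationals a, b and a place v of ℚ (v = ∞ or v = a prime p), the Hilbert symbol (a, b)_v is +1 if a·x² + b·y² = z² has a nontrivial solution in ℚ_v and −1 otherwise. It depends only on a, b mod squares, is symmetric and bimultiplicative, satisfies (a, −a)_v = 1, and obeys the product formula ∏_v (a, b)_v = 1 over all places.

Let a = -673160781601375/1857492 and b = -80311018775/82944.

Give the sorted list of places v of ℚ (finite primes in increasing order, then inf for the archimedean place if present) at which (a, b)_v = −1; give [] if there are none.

[17, 19, 29, 31, 37, inf]

Mod squares: a ≡ -737035, b ≡ -3212440751. Check v ∈ {∞, 2, 3, 5, 7, 13, 17, 19, 23, 29, 31, 37}.
v=5: a=5^3·(≡2), b=5^2·(≡1) mod 5; (2|5)=-1, (1|5)=+1; (−1)^{3·2·2}·(-1)^2·(+1)^3 = +1.
v=37: a=37^2·(≡29), b=37^1·(≡26) mod 37; (29|37)=-1, (26|37)=+1; (−1)^{2·1·18}·(-1)^1·(+1)^2 = -1.
v=31: a=31^2·(≡6), b=31^1·(≡10) mod 31; (6|31)=-1, (10|31)=+1; (−1)^{2·1·15}·(-1)^1·(+1)^2 = -1.
v=19: a=19^2·(≡2), b=19^1·(≡2) mod 19; (2|19)=-1, (2|19)=-1; (−1)^{2·1·9}·(-1)^1·(-1)^2 = -1.
v=17: a=17^1·(≡11), b=17^1·(≡8) mod 17; (11|17)=-1, (8|17)=+1; (−1)^{1·1·8}·(-1)^1·(+1)^1 = -1.
v=13: a=13^-1·(≡11), b=13^1·(≡7) mod 13; (11|13)=-1, (7|13)=-1; (−1)^{-1·1·6}·(-1)^1·(-1)^-1 = +1.
v=23: a=23^1·(≡19), b=23^1·(≡9) mod 23; (19|23)=-1, (9|23)=+1; (−1)^{1·1·11}·(-1)^1·(+1)^1 = +1.
v=3: a=3^-6·(≡2), b=3^-4·(≡1) mod 3; (2|3)=-1, (1|3)=+1; (−1)^{-6·-4·1}·(-1)^-4·(+1)^-6 = +1.
v=29: a=29^1·(≡21), b=29^1·(≡25) mod 29; (21|29)=-1, (25|29)=+1; (−1)^{1·1·14}·(-1)^1·(+1)^1 = -1.
v=2: v_2(a)=-2, v_2(b)=-10; units ≡ 5, 1 (mod 8); ε·ε+αω+βω = 0·0+-2·0+-10·1 ≡ 0  ⇒  (a,b)_2 = +1.
v=∞: -737035 < 0 and -3212440751 < 0  ⇒  (a,b)_∞ = -1.
v=7: a=7^-2·(≡1), b=7^0·(≡6) mod 7; (1|7)=+1, (6|7)=-1; (−1)^{-2·0·3}·(+1)^0·(-1)^-2 = +1.
(-737035, -3212440751 / ℚ) ramifies at {17, 19, 29, 31, 37, ∞}: a division algebra.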